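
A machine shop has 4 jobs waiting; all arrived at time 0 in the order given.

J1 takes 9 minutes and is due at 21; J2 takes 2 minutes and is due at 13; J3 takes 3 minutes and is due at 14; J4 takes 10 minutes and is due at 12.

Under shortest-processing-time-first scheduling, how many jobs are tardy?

SPT (increasing processing time): J2 J3 J1 J4.
J2: 0→2, due 13, tardiness 0
J3: 2→5, due 14, tardiness 0
J1: 5→14, due 21, tardiness 0
J4: 14→24, due 12, tardiness 12
Late jobs: 1.

1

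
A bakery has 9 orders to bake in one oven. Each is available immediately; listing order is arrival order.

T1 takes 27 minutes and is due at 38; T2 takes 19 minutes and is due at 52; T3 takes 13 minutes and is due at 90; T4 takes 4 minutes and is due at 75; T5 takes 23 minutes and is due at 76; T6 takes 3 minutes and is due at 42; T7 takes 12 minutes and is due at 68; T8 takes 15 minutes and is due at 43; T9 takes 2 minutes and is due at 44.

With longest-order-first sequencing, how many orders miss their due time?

7

LPT (decreasing processing time): T1 T5 T2 T8 T3 T7 T4 T6 T9.
T1: 0→27, due 38, tardiness 0
T5: 27→50, due 76, tardiness 0
T2: 50→69, due 52, tardiness 17
T8: 69→84, due 43, tardiness 41
T3: 84→97, due 90, tardiness 7
T7: 97→109, due 68, tardiness 41
T4: 109→113, due 75, tardiness 38
T6: 113→116, due 42, tardiness 74
T9: 116→118, due 44, tardiness 74
Late orders: 7.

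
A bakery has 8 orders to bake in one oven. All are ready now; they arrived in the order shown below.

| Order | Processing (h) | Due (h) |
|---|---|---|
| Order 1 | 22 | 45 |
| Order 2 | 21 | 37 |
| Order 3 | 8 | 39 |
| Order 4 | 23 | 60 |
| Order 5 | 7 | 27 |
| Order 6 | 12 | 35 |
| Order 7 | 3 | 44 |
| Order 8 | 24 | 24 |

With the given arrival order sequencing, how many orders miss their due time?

7

FIFO (arrival order): Order 1 Order 2 Order 3 Order 4 Order 5 Order 6 Order 7 Order 8.
Order 1: 0→22, due 45, tardiness 0
Order 2: 22→43, due 37, tardiness 6
Order 3: 43→51, due 39, tardiness 12
Order 4: 51→74, due 60, tardiness 14
Order 5: 74→81, due 27, tardiness 54
Order 6: 81→93, due 35, tardiness 58
Order 7: 93→96, due 44, tardiness 52
Order 8: 96→120, due 24, tardiness 96
Late orders: 7.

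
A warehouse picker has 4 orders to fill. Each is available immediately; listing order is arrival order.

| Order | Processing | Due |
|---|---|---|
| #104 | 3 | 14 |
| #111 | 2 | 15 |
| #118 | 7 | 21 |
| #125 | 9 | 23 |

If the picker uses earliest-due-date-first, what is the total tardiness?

0

EDD (increasing due date): #104 #111 #118 #125.
#104: 0→3, due 14, tardiness 0
#111: 3→5, due 15, tardiness 0
#118: 5→12, due 21, tardiness 0
#125: 12→21, due 23, tardiness 0
Sum = 0+0+0+0 = 0.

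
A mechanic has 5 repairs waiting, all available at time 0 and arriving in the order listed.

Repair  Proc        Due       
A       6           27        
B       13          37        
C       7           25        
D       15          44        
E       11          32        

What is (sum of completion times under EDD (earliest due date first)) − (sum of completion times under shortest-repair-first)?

EDD (increasing due date): C A E B D.
C: 0→7
A: 7→13
E: 13→24
B: 24→37
D: 37→52
Sum = 7+13+24+37+52 = 133.
SPT (increasing processing time): A C E B D.
A: 0→6
C: 6→13
E: 13→24
B: 24→37
D: 37→52
Sum = 6+13+24+37+52 = 132.
Difference = 133 − 132 = 1.

1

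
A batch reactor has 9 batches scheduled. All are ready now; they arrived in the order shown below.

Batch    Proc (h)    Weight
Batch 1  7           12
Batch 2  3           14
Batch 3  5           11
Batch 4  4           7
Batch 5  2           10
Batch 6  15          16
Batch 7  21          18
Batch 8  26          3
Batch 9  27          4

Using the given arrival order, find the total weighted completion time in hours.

FIFO (arrival order): Batch 1 Batch 2 Batch 3 Batch 4 Batch 5 Batch 6 Batch 7 Batch 8 Batch 9.
Batch 1: finishes 7, weight 12, w·C = 84
Batch 2: finishes 10, weight 14, w·C = 140
Batch 3: finishes 15, weight 11, w·C = 165
Batch 4: finishes 19, weight 7, w·C = 133
Batch 5: finishes 21, weight 10, w·C = 210
Batch 6: finishes 36, weight 16, w·C = 576
Batch 7: finishes 57, weight 18, w·C = 1026
Batch 8: finishes 83, weight 3, w·C = 249
Batch 9: finishes 110, weight 4, w·C = 440
Sum = 84+140+165+133+210+576+1026+249+440 = 3023.

3023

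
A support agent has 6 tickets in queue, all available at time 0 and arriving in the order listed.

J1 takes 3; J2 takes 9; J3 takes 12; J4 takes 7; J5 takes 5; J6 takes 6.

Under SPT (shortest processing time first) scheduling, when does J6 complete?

SPT (increasing processing time): J1 J5 J6 J4 J2 J3.
J1: 0→3
J5: 3→8
J6: 8→14

14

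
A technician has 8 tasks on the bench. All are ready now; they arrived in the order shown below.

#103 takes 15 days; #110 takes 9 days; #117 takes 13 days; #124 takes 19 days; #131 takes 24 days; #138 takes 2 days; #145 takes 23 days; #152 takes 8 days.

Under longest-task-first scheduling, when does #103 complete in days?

81

LPT (decreasing processing time): #131 #145 #124 #103 #117 #110 #152 #138.
#131: 0→24
#145: 24→47
#124: 47→66
#103: 66→81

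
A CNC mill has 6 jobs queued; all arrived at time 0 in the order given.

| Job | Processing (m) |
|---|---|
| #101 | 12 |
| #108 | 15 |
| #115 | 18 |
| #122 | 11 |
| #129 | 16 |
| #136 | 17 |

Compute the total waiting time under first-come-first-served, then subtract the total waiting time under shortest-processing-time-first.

15

FIFO (arrival order): #101 #108 #115 #122 #129 #136.
#101: waits 0, runs 0→12
#108: waits 12, runs 12→27
#115: waits 27, runs 27→45
#122: waits 45, runs 45→56
#129: waits 56, runs 56→72
#136: waits 72, runs 72→89
Sum = 0+12+27+45+56+72 = 212.
SPT (increasing processing time): #122 #101 #108 #129 #136 #115.
#122: waits 0, runs 0→11
#101: waits 11, runs 11→23
#108: waits 23, runs 23→38
#129: waits 38, runs 38→54
#136: waits 54, runs 54→71
#115: waits 71, runs 71→89
Sum = 0+11+23+38+54+71 = 197.
Difference = 212 − 197 = 15.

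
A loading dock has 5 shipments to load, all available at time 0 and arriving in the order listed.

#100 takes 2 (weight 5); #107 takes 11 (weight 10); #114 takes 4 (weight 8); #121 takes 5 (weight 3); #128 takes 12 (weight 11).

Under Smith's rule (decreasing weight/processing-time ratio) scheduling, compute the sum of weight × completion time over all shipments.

WSPT (decreasing weight/processing-time ratio): #100 #114 #128 #107 #121.
#100: finishes 2, weight 5, w·C = 10
#114: finishes 6, weight 8, w·C = 48
#128: finishes 18, weight 11, w·C = 198
#107: finishes 29, weight 10, w·C = 290
#121: finishes 34, weight 3, w·C = 102
Sum = 10+48+198+290+102 = 648.

648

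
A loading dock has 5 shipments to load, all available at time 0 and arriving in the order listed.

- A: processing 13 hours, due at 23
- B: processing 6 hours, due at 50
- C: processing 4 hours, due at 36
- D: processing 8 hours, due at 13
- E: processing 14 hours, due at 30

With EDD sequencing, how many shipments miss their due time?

2

EDD (increasing due date): D A E C B.
D: 0→8, due 13, tardiness 0
A: 8→21, due 23, tardiness 0
E: 21→35, due 30, tardiness 5
C: 35→39, due 36, tardiness 3
B: 39→45, due 50, tardiness 0
Late shipments: 2.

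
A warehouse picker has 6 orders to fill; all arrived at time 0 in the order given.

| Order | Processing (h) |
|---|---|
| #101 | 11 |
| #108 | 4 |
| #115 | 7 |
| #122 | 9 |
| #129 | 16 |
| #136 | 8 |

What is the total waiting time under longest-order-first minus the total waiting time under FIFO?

LPT (decreasing processing time): #129 #101 #122 #136 #115 #108.
#129: waits 0, runs 0→16
#101: waits 16, runs 16→27
#122: waits 27, runs 27→36
#136: waits 36, runs 36→44
#115: waits 44, runs 44→51
#108: waits 51, runs 51→55
Sum = 0+16+27+36+44+51 = 174.
FIFO (arrival order): #101 #108 #115 #122 #129 #136.
#101: waits 0, runs 0→11
#108: waits 11, runs 11→15
#115: waits 15, runs 15→22
#122: waits 22, runs 22→31
#129: waits 31, runs 31→47
#136: waits 47, runs 47→55
Sum = 0+11+15+22+31+47 = 126.
Difference = 174 − 126 = 48.

48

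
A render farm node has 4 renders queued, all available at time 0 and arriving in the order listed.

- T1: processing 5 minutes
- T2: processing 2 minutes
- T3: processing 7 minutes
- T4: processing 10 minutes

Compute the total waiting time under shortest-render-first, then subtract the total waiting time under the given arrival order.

-3

SPT (increasing processing time): T2 T1 T3 T4.
T2: waits 0, runs 0→2
T1: waits 2, runs 2→7
T3: waits 7, runs 7→14
T4: waits 14, runs 14→24
Sum = 0+2+7+14 = 23.
FIFO (arrival order): T1 T2 T3 T4.
T1: waits 0, runs 0→5
T2: waits 5, runs 5→7
T3: waits 7, runs 7→14
T4: waits 14, runs 14→24
Sum = 0+5+7+14 = 26.
Difference = 23 − 26 = -3.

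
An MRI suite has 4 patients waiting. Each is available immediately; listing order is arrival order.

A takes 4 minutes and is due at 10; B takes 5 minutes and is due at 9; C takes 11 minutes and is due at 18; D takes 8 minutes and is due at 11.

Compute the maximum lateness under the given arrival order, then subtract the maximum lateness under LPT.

-1

FIFO (arrival order): A B C D.
A: 0→4, due 10, lateness -6
B: 4→9, due 9, lateness 0
C: 9→20, due 18, lateness 2
D: 20→28, due 11, lateness 17
Maximum = 17.
LPT (decreasing processing time): C D B A.
C: 0→11, due 18, lateness -7
D: 11→19, due 11, lateness 8
B: 19→24, due 9, lateness 15
A: 24→28, due 10, lateness 18
Maximum = 18.
Difference = 17 − 18 = -1.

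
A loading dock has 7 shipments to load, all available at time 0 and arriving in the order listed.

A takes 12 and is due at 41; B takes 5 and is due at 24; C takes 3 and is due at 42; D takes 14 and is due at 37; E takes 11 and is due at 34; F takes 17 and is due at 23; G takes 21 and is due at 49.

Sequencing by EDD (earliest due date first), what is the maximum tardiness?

34

EDD (increasing due date): F B E D A C G.
F: 0→17, due 23, tardiness 0
B: 17→22, due 24, tardiness 0
E: 22→33, due 34, tardiness 0
D: 33→47, due 37, tardiness 10
A: 47→59, due 41, tardiness 18
C: 59→62, due 42, tardiness 20
G: 62→83, due 49, tardiness 34
Maximum = 34.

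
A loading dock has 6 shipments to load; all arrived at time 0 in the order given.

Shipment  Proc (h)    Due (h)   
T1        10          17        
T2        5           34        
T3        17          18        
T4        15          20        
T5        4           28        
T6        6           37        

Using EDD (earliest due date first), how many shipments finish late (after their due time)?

EDD (increasing due date): T1 T3 T4 T5 T2 T6.
T1: 0→10, due 17, tardiness 0
T3: 10→27, due 18, tardiness 9
T4: 27→42, due 20, tardiness 22
T5: 42→46, due 28, tardiness 18
T2: 46→51, due 34, tardiness 17
T6: 51→57, due 37, tardiness 20
Late shipments: 5.

5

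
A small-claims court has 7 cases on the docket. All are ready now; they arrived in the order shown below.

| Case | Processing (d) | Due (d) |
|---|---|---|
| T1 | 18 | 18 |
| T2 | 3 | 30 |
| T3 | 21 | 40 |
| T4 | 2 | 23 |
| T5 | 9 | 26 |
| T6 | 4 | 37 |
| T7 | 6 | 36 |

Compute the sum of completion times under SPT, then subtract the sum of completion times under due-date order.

-82

SPT (increasing processing time): T4 T2 T6 T7 T5 T1 T3.
T4: 0→2
T2: 2→5
T6: 5→9
T7: 9→15
T5: 15→24
T1: 24→42
T3: 42→63
Sum = 2+5+9+15+24+42+63 = 160.
EDD (increasing due date): T1 T4 T5 T2 T7 T6 T3.
T1: 0→18
T4: 18→20
T5: 20→29
T2: 29→32
T7: 32→38
T6: 38→42
T3: 42→63
Sum = 18+20+29+32+38+42+63 = 242.
Difference = 160 − 242 = -82.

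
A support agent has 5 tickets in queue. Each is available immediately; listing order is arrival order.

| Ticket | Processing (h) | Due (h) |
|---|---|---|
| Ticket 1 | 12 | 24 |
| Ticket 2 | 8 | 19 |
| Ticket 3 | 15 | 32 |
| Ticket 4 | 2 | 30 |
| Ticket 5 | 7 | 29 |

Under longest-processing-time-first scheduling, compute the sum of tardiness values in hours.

LPT (decreasing processing time): Ticket 3 Ticket 1 Ticket 2 Ticket 5 Ticket 4.
Ticket 3: 0→15, due 32, tardiness 0
Ticket 1: 15→27, due 24, tardiness 3
Ticket 2: 27→35, due 19, tardiness 16
Ticket 5: 35→42, due 29, tardiness 13
Ticket 4: 42→44, due 30, tardiness 14
Sum = 0+3+16+13+14 = 46.

46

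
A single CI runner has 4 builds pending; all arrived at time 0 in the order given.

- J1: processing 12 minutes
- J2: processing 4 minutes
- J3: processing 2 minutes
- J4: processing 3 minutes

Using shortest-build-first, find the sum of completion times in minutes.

SPT (increasing processing time): J3 J4 J2 J1.
J3: 0→2
J4: 2→5
J2: 5→9
J1: 9→21
Sum = 2+5+9+21 = 37.

37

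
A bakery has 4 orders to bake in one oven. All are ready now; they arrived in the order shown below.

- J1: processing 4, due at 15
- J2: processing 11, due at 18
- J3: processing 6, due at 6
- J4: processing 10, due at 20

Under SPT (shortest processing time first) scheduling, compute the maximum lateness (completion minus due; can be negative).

SPT (increasing processing time): J1 J3 J4 J2.
J1: 0→4, due 15, lateness -11
J3: 4→10, due 6, lateness 4
J4: 10→20, due 20, lateness 0
J2: 20→31, due 18, lateness 13
Maximum = 13.

13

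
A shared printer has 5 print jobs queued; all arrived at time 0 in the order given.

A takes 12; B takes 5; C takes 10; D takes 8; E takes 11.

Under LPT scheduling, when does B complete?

46

LPT (decreasing processing time): A E C D B.
A: 0→12
E: 12→23
C: 23→33
D: 33→41
B: 41→46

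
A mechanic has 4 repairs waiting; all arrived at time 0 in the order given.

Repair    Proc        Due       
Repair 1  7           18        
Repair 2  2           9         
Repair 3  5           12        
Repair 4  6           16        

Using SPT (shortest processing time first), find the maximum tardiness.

SPT (increasing processing time): Repair 2 Repair 3 Repair 4 Repair 1.
Repair 2: 0→2, due 9, tardiness 0
Repair 3: 2→7, due 12, tardiness 0
Repair 4: 7→13, due 16, tardiness 0
Repair 1: 13→20, due 18, tardiness 2
Maximum = 2.

2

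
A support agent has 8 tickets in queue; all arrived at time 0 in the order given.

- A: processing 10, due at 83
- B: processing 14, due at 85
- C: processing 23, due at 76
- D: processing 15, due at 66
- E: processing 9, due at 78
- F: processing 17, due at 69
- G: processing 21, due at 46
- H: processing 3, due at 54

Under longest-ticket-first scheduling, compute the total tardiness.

LPT (decreasing processing time): C G F D B A E H.
C: 0→23, due 76, tardiness 0
G: 23→44, due 46, tardiness 0
F: 44→61, due 69, tardiness 0
D: 61→76, due 66, tardiness 10
B: 76→90, due 85, tardiness 5
A: 90→100, due 83, tardiness 17
E: 100→109, due 78, tardiness 31
H: 109→112, due 54, tardiness 58
Sum = 0+0+0+10+5+17+31+58 = 121.

121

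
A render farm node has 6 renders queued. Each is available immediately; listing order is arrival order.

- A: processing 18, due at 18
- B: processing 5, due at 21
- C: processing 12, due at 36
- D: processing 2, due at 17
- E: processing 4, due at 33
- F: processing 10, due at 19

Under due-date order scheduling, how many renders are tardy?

EDD (increasing due date): D A F B E C.
D: 0→2, due 17, tardiness 0
A: 2→20, due 18, tardiness 2
F: 20→30, due 19, tardiness 11
B: 30→35, due 21, tardiness 14
E: 35→39, due 33, tardiness 6
C: 39→51, due 36, tardiness 15
Late renders: 5.

5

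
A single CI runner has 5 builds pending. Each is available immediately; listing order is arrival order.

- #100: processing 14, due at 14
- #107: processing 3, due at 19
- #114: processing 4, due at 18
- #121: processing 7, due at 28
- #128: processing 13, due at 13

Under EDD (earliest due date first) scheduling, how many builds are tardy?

4

EDD (increasing due date): #128 #100 #114 #107 #121.
#128: 0→13, due 13, tardiness 0
#100: 13→27, due 14, tardiness 13
#114: 27→31, due 18, tardiness 13
#107: 31→34, due 19, tardiness 15
#121: 34→41, due 28, tardiness 13
Late builds: 4.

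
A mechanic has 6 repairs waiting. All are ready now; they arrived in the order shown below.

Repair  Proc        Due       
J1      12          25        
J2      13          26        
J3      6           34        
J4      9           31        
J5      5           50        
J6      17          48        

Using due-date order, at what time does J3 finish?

40

EDD (increasing due date): J1 J2 J4 J3 J6 J5.
J1: 0→12
J2: 12→25
J4: 25→34
J3: 34→40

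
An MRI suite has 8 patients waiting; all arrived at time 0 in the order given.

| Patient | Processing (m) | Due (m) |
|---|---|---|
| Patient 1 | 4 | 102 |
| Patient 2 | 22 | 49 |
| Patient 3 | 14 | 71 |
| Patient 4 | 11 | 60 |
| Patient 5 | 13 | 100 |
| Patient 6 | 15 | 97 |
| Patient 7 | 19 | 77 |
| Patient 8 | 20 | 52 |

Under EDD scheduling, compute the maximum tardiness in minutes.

EDD (increasing due date): Patient 2 Patient 8 Patient 4 Patient 3 Patient 7 Patient 6 Patient 5 Patient 1.
Patient 2: 0→22, due 49, tardiness 0
Patient 8: 22→42, due 52, tardiness 0
Patient 4: 42→53, due 60, tardiness 0
Patient 3: 53→67, due 71, tardiness 0
Patient 7: 67→86, due 77, tardiness 9
Patient 6: 86→101, due 97, tardiness 4
Patient 5: 101→114, due 100, tardiness 14
Patient 1: 114→118, due 102, tardiness 16
Maximum = 16.

16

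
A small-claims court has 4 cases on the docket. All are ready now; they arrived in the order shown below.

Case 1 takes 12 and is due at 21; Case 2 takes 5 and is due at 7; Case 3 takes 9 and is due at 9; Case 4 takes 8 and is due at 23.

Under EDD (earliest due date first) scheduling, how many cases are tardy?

3

EDD (increasing due date): Case 2 Case 3 Case 1 Case 4.
Case 2: 0→5, due 7, tardiness 0
Case 3: 5→14, due 9, tardiness 5
Case 1: 14→26, due 21, tardiness 5
Case 4: 26→34, due 23, tardiness 11
Late cases: 3.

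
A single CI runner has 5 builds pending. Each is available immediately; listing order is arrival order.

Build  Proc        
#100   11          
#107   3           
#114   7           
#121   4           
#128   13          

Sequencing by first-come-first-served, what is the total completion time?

109

FIFO (arrival order): #100 #107 #114 #121 #128.
#100: 0→11
#107: 11→14
#114: 14→21
#121: 21→25
#128: 25→38
Sum = 11+14+21+25+38 = 109.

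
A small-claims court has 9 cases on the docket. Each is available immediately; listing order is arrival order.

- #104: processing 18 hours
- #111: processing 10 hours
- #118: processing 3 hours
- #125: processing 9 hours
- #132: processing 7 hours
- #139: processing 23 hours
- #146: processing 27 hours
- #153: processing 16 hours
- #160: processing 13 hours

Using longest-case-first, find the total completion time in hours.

798

LPT (decreasing processing time): #146 #139 #104 #153 #160 #111 #125 #132 #118.
#146: 0→27
#139: 27→50
#104: 50→68
#153: 68→84
#160: 84→97
#111: 97→107
#125: 107→116
#132: 116→123
#118: 123→126
Sum = 27+50+68+84+97+107+116+123+126 = 798.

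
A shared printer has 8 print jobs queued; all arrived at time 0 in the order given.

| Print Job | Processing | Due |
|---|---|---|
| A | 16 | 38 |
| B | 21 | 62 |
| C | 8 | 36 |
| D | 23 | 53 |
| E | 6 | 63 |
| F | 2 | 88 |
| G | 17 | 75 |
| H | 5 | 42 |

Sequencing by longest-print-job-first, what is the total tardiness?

180

LPT (decreasing processing time): D B G A C E H F.
D: 0→23, due 53, tardiness 0
B: 23→44, due 62, tardiness 0
G: 44→61, due 75, tardiness 0
A: 61→77, due 38, tardiness 39
C: 77→85, due 36, tardiness 49
E: 85→91, due 63, tardiness 28
H: 91→96, due 42, tardiness 54
F: 96→98, due 88, tardiness 10
Sum = 0+0+0+39+49+28+54+10 = 180.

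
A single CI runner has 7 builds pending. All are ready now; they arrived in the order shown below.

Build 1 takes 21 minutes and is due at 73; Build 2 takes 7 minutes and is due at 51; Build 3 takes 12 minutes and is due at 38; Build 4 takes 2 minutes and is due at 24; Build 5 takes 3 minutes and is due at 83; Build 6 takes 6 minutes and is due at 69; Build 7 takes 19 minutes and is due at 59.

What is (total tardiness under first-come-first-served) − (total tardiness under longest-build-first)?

-37

FIFO (arrival order): Build 1 Build 2 Build 3 Build 4 Build 5 Build 6 Build 7.
Build 1: 0→21, due 73, tardiness 0
Build 2: 21→28, due 51, tardiness 0
Build 3: 28→40, due 38, tardiness 2
Build 4: 40→42, due 24, tardiness 18
Build 5: 42→45, due 83, tardiness 0
Build 6: 45→51, due 69, tardiness 0
Build 7: 51→70, due 59, tardiness 11
Sum = 0+0+2+18+0+0+11 = 31.
LPT (decreasing processing time): Build 1 Build 7 Build 3 Build 2 Build 6 Build 5 Build 4.
Build 1: 0→21, due 73, tardiness 0
Build 7: 21→40, due 59, tardiness 0
Build 3: 40→52, due 38, tardiness 14
Build 2: 52→59, due 51, tardiness 8
Build 6: 59→65, due 69, tardiness 0
Build 5: 65→68, due 83, tardiness 0
Build 4: 68→70, due 24, tardiness 46
Sum = 0+0+14+8+0+0+46 = 68.
Difference = 31 − 68 = -37.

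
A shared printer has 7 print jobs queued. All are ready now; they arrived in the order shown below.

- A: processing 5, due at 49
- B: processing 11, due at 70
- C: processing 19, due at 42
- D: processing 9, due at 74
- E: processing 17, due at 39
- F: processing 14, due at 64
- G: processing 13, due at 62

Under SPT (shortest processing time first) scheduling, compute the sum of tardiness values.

SPT (increasing processing time): A D B G F E C.
A: 0→5, due 49, tardiness 0
D: 5→14, due 74, tardiness 0
B: 14→25, due 70, tardiness 0
G: 25→38, due 62, tardiness 0
F: 38→52, due 64, tardiness 0
E: 52→69, due 39, tardiness 30
C: 69→88, due 42, tardiness 46
Sum = 0+0+0+0+0+30+46 = 76.

76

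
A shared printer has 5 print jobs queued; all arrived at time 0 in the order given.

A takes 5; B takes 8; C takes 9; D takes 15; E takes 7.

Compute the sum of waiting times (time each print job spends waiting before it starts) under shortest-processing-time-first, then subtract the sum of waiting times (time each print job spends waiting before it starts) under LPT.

-44

SPT (increasing processing time): A E B C D.
A: waits 0, runs 0→5
E: waits 5, runs 5→12
B: waits 12, runs 12→20
C: waits 20, runs 20→29
D: waits 29, runs 29→44
Sum = 0+5+12+20+29 = 66.
LPT (decreasing processing time): D C B E A.
D: waits 0, runs 0→15
C: waits 15, runs 15→24
B: waits 24, runs 24→32
E: waits 32, runs 32→39
A: waits 39, runs 39→44
Sum = 0+15+24+32+39 = 110.
Difference = 66 − 110 = -44.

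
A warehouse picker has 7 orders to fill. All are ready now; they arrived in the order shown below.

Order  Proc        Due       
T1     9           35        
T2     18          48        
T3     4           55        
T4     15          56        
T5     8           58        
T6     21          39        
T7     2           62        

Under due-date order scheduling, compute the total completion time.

EDD (increasing due date): T1 T6 T2 T3 T4 T5 T7.
T1: 0→9
T6: 9→30
T2: 30→48
T3: 48→52
T4: 52→67
T5: 67→75
T7: 75→77
Sum = 9+30+48+52+67+75+77 = 358.

358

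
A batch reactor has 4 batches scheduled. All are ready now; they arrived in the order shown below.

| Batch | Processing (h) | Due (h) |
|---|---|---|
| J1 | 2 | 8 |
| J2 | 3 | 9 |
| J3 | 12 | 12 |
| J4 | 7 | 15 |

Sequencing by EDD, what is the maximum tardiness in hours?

EDD (increasing due date): J1 J2 J3 J4.
J1: 0→2, due 8, tardiness 0
J2: 2→5, due 9, tardiness 0
J3: 5→17, due 12, tardiness 5
J4: 17→24, due 15, tardiness 9
Maximum = 9.

9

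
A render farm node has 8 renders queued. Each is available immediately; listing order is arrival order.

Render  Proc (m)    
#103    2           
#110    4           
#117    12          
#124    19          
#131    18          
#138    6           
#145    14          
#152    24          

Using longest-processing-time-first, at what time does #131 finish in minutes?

LPT (decreasing processing time): #152 #124 #131 #145 #117 #138 #110 #103.
#152: 0→24
#124: 24→43
#131: 43→61

61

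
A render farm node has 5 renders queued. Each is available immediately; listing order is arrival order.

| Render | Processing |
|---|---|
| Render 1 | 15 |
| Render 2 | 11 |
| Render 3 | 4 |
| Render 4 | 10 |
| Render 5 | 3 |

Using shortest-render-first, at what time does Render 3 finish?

7

SPT (increasing processing time): Render 5 Render 3 Render 4 Render 2 Render 1.
Render 5: 0→3
Render 3: 3→7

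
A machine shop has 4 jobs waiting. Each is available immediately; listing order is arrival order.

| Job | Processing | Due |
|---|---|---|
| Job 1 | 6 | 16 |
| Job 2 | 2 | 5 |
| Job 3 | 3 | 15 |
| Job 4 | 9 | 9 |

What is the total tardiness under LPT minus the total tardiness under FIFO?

LPT (decreasing processing time): Job 4 Job 1 Job 3 Job 2.
Job 4: 0→9, due 9, tardiness 0
Job 1: 9→15, due 16, tardiness 0
Job 3: 15→18, due 15, tardiness 3
Job 2: 18→20, due 5, tardiness 15
Sum = 0+0+3+15 = 18.
FIFO (arrival order): Job 1 Job 2 Job 3 Job 4.
Job 1: 0→6, due 16, tardiness 0
Job 2: 6→8, due 5, tardiness 3
Job 3: 8→11, due 15, tardiness 0
Job 4: 11→20, due 9, tardiness 11
Sum = 0+3+0+11 = 14.
Difference = 18 − 14 = 4.

4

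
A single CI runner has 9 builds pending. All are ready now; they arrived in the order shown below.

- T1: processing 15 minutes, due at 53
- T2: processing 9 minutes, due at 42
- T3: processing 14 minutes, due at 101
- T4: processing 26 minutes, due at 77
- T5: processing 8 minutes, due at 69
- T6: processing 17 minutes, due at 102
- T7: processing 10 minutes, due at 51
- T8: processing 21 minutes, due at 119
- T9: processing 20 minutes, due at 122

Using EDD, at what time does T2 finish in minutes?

9

EDD (increasing due date): T2 T7 T1 T5 T4 T3 T6 T8 T9.
T2: 0→9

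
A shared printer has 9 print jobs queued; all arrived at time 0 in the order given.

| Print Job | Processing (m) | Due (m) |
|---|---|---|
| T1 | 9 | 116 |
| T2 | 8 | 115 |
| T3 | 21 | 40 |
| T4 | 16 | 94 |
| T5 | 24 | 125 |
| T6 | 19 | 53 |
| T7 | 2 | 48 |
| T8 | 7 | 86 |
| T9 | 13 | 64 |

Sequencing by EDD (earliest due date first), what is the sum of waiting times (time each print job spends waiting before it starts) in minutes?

EDD (increasing due date): T3 T7 T6 T9 T8 T4 T2 T1 T5.
T3: waits 0, runs 0→21
T7: waits 21, runs 21→23
T6: waits 23, runs 23→42
T9: waits 42, runs 42→55
T8: waits 55, runs 55→62
T4: waits 62, runs 62→78
T2: waits 78, runs 78→86
T1: waits 86, runs 86→95
T5: waits 95, runs 95→119
Sum = 0+21+23+42+55+62+78+86+95 = 462.

462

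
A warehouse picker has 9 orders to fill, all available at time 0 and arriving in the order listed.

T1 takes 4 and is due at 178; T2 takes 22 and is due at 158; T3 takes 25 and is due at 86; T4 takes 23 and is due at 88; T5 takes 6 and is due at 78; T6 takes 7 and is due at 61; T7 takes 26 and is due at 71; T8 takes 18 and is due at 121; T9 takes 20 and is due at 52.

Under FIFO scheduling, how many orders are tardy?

FIFO (arrival order): T1 T2 T3 T4 T5 T6 T7 T8 T9.
T1: 0→4, due 178, tardiness 0
T2: 4→26, due 158, tardiness 0
T3: 26→51, due 86, tardiness 0
T4: 51→74, due 88, tardiness 0
T5: 74→80, due 78, tardiness 2
T6: 80→87, due 61, tardiness 26
T7: 87→113, due 71, tardiness 42
T8: 113→131, due 121, tardiness 10
T9: 131→151, due 52, tardiness 99
Late orders: 5.

5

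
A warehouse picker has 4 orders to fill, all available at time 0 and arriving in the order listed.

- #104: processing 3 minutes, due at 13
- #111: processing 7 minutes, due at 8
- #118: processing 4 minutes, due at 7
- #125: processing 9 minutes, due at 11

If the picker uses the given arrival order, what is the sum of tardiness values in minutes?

21

FIFO (arrival order): #104 #111 #118 #125.
#104: 0→3, due 13, tardiness 0
#111: 3→10, due 8, tardiness 2
#118: 10→14, due 7, tardiness 7
#125: 14→23, due 11, tardiness 12
Sum = 0+2+7+12 = 21.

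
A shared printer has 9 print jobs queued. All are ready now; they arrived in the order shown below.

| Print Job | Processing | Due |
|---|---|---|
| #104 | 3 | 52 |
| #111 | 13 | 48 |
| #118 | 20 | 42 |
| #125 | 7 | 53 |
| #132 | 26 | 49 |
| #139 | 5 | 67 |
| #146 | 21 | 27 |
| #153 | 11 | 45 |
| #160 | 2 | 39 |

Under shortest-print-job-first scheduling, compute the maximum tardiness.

SPT (increasing processing time): #160 #104 #139 #125 #153 #111 #118 #146 #132.
#160: 0→2, due 39, tardiness 0
#104: 2→5, due 52, tardiness 0
#139: 5→10, due 67, tardiness 0
#125: 10→17, due 53, tardiness 0
#153: 17→28, due 45, tardiness 0
#111: 28→41, due 48, tardiness 0
#118: 41→61, due 42, tardiness 19
#146: 61→82, due 27, tardiness 55
#132: 82→108, due 49, tardiness 59
Maximum = 59.

59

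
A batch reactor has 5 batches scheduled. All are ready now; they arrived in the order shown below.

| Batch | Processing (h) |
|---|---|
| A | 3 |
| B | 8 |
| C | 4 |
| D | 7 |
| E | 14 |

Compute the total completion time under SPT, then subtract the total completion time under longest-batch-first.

SPT (increasing processing time): A C D B E.
A: 0→3
C: 3→7
D: 7→14
B: 14→22
E: 22→36
Sum = 3+7+14+22+36 = 82.
LPT (decreasing processing time): E B D C A.
E: 0→14
B: 14→22
D: 22→29
C: 29→33
A: 33→36
Sum = 14+22+29+33+36 = 134.
Difference = 82 − 134 = -52.

-52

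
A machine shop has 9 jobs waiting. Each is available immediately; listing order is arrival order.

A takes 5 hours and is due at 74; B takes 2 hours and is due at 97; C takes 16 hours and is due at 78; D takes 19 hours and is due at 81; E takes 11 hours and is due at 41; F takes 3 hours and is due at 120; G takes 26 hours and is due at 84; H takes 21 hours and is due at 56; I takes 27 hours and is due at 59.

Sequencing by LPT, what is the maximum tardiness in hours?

LPT (decreasing processing time): I G H D C E A F B.
I: 0→27, due 59, tardiness 0
G: 27→53, due 84, tardiness 0
H: 53→74, due 56, tardiness 18
D: 74→93, due 81, tardiness 12
C: 93→109, due 78, tardiness 31
E: 109→120, due 41, tardiness 79
A: 120→125, due 74, tardiness 51
F: 125→128, due 120, tardiness 8
B: 128→130, due 97, tardiness 33
Maximum = 79.

79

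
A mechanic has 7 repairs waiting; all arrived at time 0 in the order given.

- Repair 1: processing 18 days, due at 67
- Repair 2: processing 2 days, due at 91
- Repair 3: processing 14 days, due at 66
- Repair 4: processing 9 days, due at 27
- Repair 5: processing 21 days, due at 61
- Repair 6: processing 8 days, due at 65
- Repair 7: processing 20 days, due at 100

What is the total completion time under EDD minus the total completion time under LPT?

EDD (increasing due date): Repair 4 Repair 5 Repair 6 Repair 3 Repair 1 Repair 2 Repair 7.
Repair 4: 0→9
Repair 5: 9→30
Repair 6: 30→38
Repair 3: 38→52
Repair 1: 52→70
Repair 2: 70→72
Repair 7: 72→92
Sum = 9+30+38+52+70+72+92 = 363.
LPT (decreasing processing time): Repair 5 Repair 7 Repair 1 Repair 3 Repair 4 Repair 6 Repair 2.
Repair 5: 0→21
Repair 7: 21→41
Repair 1: 41→59
Repair 3: 59→73
Repair 4: 73→82
Repair 6: 82→90
Repair 2: 90→92
Sum = 21+41+59+73+82+90+92 = 458.
Difference = 363 − 458 = -95.

-95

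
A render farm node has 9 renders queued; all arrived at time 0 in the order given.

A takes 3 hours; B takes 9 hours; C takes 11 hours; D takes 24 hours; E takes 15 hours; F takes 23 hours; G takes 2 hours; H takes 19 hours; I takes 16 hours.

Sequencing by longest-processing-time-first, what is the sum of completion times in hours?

783

LPT (decreasing processing time): D F H I E C B A G.
D: 0→24
F: 24→47
H: 47→66
I: 66→82
E: 82→97
C: 97→108
B: 108→117
A: 117→120
G: 120→122
Sum = 24+47+66+82+97+108+117+120+122 = 783.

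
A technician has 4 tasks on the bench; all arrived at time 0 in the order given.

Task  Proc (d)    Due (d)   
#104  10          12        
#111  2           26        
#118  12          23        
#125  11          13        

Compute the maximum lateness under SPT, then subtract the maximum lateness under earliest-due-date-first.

2

SPT (increasing processing time): #111 #104 #125 #118.
#111: 0→2, due 26, lateness -24
#104: 2→12, due 12, lateness 0
#125: 12→23, due 13, lateness 10
#118: 23→35, due 23, lateness 12
Maximum = 12.
EDD (increasing due date): #104 #125 #118 #111.
#104: 0→10, due 12, lateness -2
#125: 10→21, due 13, lateness 8
#118: 21→33, due 23, lateness 10
#111: 33→35, due 26, lateness 9
Maximum = 10.
Difference = 12 − 10 = 2.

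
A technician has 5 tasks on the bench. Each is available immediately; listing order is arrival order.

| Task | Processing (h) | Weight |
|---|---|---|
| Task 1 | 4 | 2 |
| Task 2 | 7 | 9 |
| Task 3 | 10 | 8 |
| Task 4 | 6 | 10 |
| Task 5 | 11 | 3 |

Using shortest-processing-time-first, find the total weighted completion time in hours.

SPT (increasing processing time): Task 1 Task 4 Task 2 Task 3 Task 5.
Task 1: finishes 4, weight 2, w·C = 8
Task 4: finishes 10, weight 10, w·C = 100
Task 2: finishes 17, weight 9, w·C = 153
Task 3: finishes 27, weight 8, w·C = 216
Task 5: finishes 38, weight 3, w·C = 114
Sum = 8+100+153+216+114 = 591.

591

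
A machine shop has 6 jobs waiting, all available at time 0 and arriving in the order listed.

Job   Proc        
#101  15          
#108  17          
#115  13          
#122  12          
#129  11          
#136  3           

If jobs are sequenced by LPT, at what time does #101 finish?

LPT (decreasing processing time): #108 #101 #115 #122 #129 #136.
#108: 0→17
#101: 17→32

32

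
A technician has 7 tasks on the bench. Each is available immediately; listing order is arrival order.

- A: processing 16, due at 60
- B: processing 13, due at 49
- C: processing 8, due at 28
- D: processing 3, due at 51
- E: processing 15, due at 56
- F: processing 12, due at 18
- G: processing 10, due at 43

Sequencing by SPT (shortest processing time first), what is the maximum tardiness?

17

SPT (increasing processing time): D C G F B E A.
D: 0→3, due 51, tardiness 0
C: 3→11, due 28, tardiness 0
G: 11→21, due 43, tardiness 0
F: 21→33, due 18, tardiness 15
B: 33→46, due 49, tardiness 0
E: 46→61, due 56, tardiness 5
A: 61→77, due 60, tardiness 17
Maximum = 17.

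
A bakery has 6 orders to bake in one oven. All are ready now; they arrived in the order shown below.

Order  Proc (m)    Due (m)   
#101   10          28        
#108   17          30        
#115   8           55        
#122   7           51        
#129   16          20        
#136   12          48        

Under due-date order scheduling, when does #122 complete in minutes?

62

EDD (increasing due date): #129 #101 #108 #136 #122 #115.
#129: 0→16
#101: 16→26
#108: 26→43
#136: 43→55
#122: 55→62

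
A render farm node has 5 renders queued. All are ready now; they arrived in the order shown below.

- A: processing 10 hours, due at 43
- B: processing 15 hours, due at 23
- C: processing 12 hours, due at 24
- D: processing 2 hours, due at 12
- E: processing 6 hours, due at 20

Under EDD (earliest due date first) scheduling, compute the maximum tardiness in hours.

EDD (increasing due date): D E B C A.
D: 0→2, due 12, tardiness 0
E: 2→8, due 20, tardiness 0
B: 8→23, due 23, tardiness 0
C: 23→35, due 24, tardiness 11
A: 35→45, due 43, tardiness 2
Maximum = 11.

11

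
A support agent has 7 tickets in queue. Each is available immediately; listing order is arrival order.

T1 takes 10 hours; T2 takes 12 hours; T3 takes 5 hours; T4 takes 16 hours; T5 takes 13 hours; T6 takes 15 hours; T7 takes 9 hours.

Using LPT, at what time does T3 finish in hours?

LPT (decreasing processing time): T4 T6 T5 T2 T1 T7 T3.
T4: 0→16
T6: 16→31
T5: 31→44
T2: 44→56
T1: 56→66
T7: 66→75
T3: 75→80

80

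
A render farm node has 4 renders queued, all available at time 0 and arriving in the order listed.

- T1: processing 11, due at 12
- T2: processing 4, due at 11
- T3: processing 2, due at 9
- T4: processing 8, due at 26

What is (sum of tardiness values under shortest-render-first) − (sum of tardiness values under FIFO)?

SPT (increasing processing time): T3 T2 T4 T1.
T3: 0→2, due 9, tardiness 0
T2: 2→6, due 11, tardiness 0
T4: 6→14, due 26, tardiness 0
T1: 14→25, due 12, tardiness 13
Sum = 0+0+0+13 = 13.
FIFO (arrival order): T1 T2 T3 T4.
T1: 0→11, due 12, tardiness 0
T2: 11→15, due 11, tardiness 4
T3: 15→17, due 9, tardiness 8
T4: 17→25, due 26, tardiness 0
Sum = 0+4+8+0 = 12.
Difference = 13 − 12 = 1.

1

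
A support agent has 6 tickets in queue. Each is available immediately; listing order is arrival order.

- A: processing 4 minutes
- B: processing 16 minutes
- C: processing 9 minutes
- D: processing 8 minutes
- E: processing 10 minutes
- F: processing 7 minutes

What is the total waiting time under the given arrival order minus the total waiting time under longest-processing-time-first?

FIFO (arrival order): A B C D E F.
A: waits 0, runs 0→4
B: waits 4, runs 4→20
C: waits 20, runs 20→29
D: waits 29, runs 29→37
E: waits 37, runs 37→47
F: waits 47, runs 47→54
Sum = 0+4+20+29+37+47 = 137.
LPT (decreasing processing time): B E C D F A.
B: waits 0, runs 0→16
E: waits 16, runs 16→26
C: waits 26, runs 26→35
D: waits 35, runs 35→43
F: waits 43, runs 43→50
A: waits 50, runs 50→54
Sum = 0+16+26+35+43+50 = 170.
Difference = 137 − 170 = -33.

-33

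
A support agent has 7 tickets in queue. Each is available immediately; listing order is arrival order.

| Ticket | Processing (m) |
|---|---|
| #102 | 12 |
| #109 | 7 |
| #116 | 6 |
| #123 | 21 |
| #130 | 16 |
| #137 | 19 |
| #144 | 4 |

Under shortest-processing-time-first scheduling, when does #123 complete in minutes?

85

SPT (increasing processing time): #144 #116 #109 #102 #130 #137 #123.
#144: 0→4
#116: 4→10
#109: 10→17
#102: 17→29
#130: 29→45
#137: 45→64
#123: 64→85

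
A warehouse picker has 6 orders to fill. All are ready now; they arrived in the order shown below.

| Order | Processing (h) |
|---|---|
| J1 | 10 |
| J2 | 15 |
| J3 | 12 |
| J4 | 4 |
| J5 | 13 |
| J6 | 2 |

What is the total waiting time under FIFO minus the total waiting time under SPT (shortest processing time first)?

FIFO (arrival order): J1 J2 J3 J4 J5 J6.
J1: waits 0, runs 0→10
J2: waits 10, runs 10→25
J3: waits 25, runs 25→37
J4: waits 37, runs 37→41
J5: waits 41, runs 41→54
J6: waits 54, runs 54→56
Sum = 0+10+25+37+41+54 = 167.
SPT (increasing processing time): J6 J4 J1 J3 J5 J2.
J6: waits 0, runs 0→2
J4: waits 2, runs 2→6
J1: waits 6, runs 6→16
J3: waits 16, runs 16→28
J5: waits 28, runs 28→41
J2: waits 41, runs 41→56
Sum = 0+2+6+16+28+41 = 93.
Difference = 167 − 93 = 74.

74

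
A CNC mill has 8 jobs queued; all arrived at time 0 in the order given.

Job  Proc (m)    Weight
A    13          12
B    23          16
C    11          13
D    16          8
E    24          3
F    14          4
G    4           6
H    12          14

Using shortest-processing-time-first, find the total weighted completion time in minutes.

3692

SPT (increasing processing time): G C H A F D B E.
G: finishes 4, weight 6, w·C = 24
C: finishes 15, weight 13, w·C = 195
H: finishes 27, weight 14, w·C = 378
A: finishes 40, weight 12, w·C = 480
F: finishes 54, weight 4, w·C = 216
D: finishes 70, weight 8, w·C = 560
B: finishes 93, weight 16, w·C = 1488
E: finishes 117, weight 3, w·C = 351
Sum = 24+195+378+480+216+560+1488+351 = 3692.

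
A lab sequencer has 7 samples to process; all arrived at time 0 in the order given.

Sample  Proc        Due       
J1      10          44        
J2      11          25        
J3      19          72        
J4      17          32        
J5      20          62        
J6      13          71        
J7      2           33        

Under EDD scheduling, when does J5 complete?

60

EDD (increasing due date): J2 J4 J7 J1 J5 J6 J3.
J2: 0→11
J4: 11→28
J7: 28→30
J1: 30→40
J5: 40→60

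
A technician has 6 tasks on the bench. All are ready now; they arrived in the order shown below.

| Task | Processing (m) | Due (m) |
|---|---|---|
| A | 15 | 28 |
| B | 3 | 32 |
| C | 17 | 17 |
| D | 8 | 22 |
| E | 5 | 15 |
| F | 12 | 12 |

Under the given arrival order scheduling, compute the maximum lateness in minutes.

FIFO (arrival order): A B C D E F.
A: 0→15, due 28, lateness -13
B: 15→18, due 32, lateness -14
C: 18→35, due 17, lateness 18
D: 35→43, due 22, lateness 21
E: 43→48, due 15, lateness 33
F: 48→60, due 12, lateness 48
Maximum = 48.

48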